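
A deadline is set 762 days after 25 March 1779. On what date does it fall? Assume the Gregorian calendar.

April 25, 1781

+366 (one year; includes Feb 29, 1780) → Mar 25, 1780 (396 left).
Mar has 31 days: +7 → Apr 1, 1780 (389 left).
Apr has 30 days: +30 → May 1, 1780 (359 left).
May has 31 days: +31 → Jun 1, 1780 (328 left).
Jun has 30 days: +30 → Jul 1, 1780 (298 left).
Jul has 31 days: +31 → Aug 1, 1780 (267 left).
Aug has 31 days: +31 → Sep 1, 1780 (236 left).
Sep has 30 days: +30 → Oct 1, 1780 (206 left).
Oct has 31 days: +31 → Nov 1, 1780 (175 left).
Nov has 30 days: +30 → Dec 1, 1780 (145 left).
Dec has 31 days: +31 → Jan 1, 1781 (114 left).
Jan has 31 days: +31 → Feb 1, 1781 (83 left).
Feb has 28 days: +28 → Mar 1, 1781 (55 left).
Mar has 31 days: +31 → Apr 1, 1781 (24 left).
+24 → Apr 25, 1781.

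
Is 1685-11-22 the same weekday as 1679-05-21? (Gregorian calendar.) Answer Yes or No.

From May 21, 1679 to Nov 22, 1685 is 2377 days.
2377 mod 7 = 4, so they are different weekdays.
(May 21, 1679 is a Sunday; Nov 22, 1685 is a Thursday.)

No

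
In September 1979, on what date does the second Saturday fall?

September 8, 1979

September 1, 1979 is a Saturday.
The first Saturday is therefore September 1 (same day).
The second Saturday is 1 + 1×7 = September 8.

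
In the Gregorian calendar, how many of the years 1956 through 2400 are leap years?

Multiples of 4 in [1956,2400]: 112.
Of those, multiples of 100: 5 (not leap unless ÷400).
Multiples of 400: 2.
Leap years = 112 − 5 + 2 = 109.

109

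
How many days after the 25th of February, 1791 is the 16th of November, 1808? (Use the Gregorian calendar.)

Feb 25, 1791 → Feb 25, 1792: 365 days.
Feb 25, 1792 → Feb 25, 1793: 366 days (Feb 29, 1792 is in that span).
Feb 25, 1793 → Feb 25, 1794: 365 days.
Feb 25, 1794 → Feb 25, 1795: 365 days.
Feb 25, 1795 → Feb 25, 1796: 365 days.
Feb 25, 1796 → Feb 25, 1797: 366 days (Feb 29, 1796 is in that span).
Feb 25, 1797 → Feb 25, 1798: 365 days.
Feb 25, 1798 → Feb 25, 1799: 365 days.
Feb 25, 1799 → Feb 25, 1800: 365 days.
Feb 25, 1800 → Feb 25, 1801: 365 days.
Feb 25, 1801 → Feb 25, 1802: 365 days.
Feb 25, 1802 → Feb 25, 1803: 365 days.
Feb 25, 1803 → Feb 25, 1804: 365 days.
Feb 25, 1804 → Feb 25, 1805: 366 days (Feb 29, 1804 is in that span).
Feb 25, 1805 → Feb 25, 1806: 365 days.
Feb 25, 1806 → Feb 25, 1807: 365 days.
Feb 25, 1807 → Feb 25, 1808: 365 days.
Feb 25, 1808 → Mar 25, 1808: 29 days (February has 29).
Mar 25, 1808 → Apr 25, 1808: 31 days (March has 31).
Apr 25, 1808 → May 25, 1808: 30 days (April has 30).
May 25, 1808 → Jun 25, 1808: 31 days (May has 31).
Jun 25, 1808 → Jul 25, 1808: 30 days (June has 30).
Jul 25, 1808 → Aug 25, 1808: 31 days (July has 31).
Aug 25, 1808 → Sep 25, 1808: 31 days (August has 31).
Sep 25, 1808 → Oct 25, 1808: 30 days (September has 30).
Oct 25, 1808 → Nov 16, 1808: 22 days.
Total: 6473 days.

6473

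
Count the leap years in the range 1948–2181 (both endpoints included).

Multiples of 4 in [1948,2181]: 59.
Of those, multiples of 100: 2 (not leap unless ÷400).
Multiples of 400: 1.
Leap years = 59 − 2 + 1 = 58.

58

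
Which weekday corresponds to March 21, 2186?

Tuesday

Doomsday rule: the anchor day for the 2100s is Sunday. For year 86: 86÷12 = 7 r 2, and 2÷4 = 0, so 7+2+0 = 9.
Sunday + 9 ≡ Tuesday — that's 2186's doomsday.
In March the doomsday date is Mar 14.
Mar 21 is 7 days after Mar 14; 7 mod 7 = 0, so Tuesday + 0 = Tuesday.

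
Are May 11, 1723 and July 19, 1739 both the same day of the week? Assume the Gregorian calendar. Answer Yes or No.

No

From May 11, 1723 to Jul 19, 1739 is 5913 days.
5913 mod 7 = 5, so they are different weekdays.
(May 11, 1723 is a Tuesday; Jul 19, 1739 is a Sunday.)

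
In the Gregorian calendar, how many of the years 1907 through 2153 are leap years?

Multiples of 4 in [1907,2153]: 62.
Of those, multiples of 100: 2 (not leap unless ÷400).
Multiples of 400: 1.
Leap years = 62 − 2 + 1 = 61.

61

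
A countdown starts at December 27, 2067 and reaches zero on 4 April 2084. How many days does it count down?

5943

Dec 27, 2067 → Dec 27, 2068: 366 days (Feb 29, 2068 is in that span).
Dec 27, 2068 → Dec 27, 2069: 365 days.
Dec 27, 2069 → Dec 27, 2070: 365 days.
Dec 27, 2070 → Dec 27, 2071: 365 days.
Dec 27, 2071 → Dec 27, 2072: 366 days (Feb 29, 2072 is in that span).
Dec 27, 2072 → Dec 27, 2073: 365 days.
Dec 27, 2073 → Dec 27, 2074: 365 days.
Dec 27, 2074 → Dec 27, 2075: 365 days.
Dec 27, 2075 → Dec 27, 2076: 366 days (Feb 29, 2076 is in that span).
Dec 27, 2076 → Dec 27, 2077: 365 days.
Dec 27, 2077 → Dec 27, 2078: 365 days.
Dec 27, 2078 → Dec 27, 2079: 365 days.
Dec 27, 2079 → Dec 27, 2080: 366 days (Feb 29, 2080 is in that span).
Dec 27, 2080 → Dec 27, 2081: 365 days.
Dec 27, 2081 → Dec 27, 2082: 365 days.
Dec 27, 2082 → Dec 27, 2083: 365 days.
Dec 27, 2083 → Jan 27, 2084: 31 days (December has 31).
Jan 27, 2084 → Feb 27, 2084: 31 days (January has 31).
Feb 27, 2084 → Mar 27, 2084: 29 days (February has 29).
Mar 27, 2084 → Apr 4, 2084: 8 days.
Total: 5943 days.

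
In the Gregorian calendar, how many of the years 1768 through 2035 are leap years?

Multiples of 4 in [1768,2035]: 67.
Of those, multiples of 100: 3 (not leap unless ÷400).
Multiples of 400: 1.
Leap years = 67 − 3 + 1 = 65.

65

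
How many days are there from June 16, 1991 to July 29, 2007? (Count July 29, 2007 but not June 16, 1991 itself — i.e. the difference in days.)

5887

Jun 16, 1991 → Jun 16, 1992: 366 days (Feb 29, 1992 is in that span).
Jun 16, 1992 → Jun 16, 1993: 365 days.
Jun 16, 1993 → Jun 16, 1994: 365 days.
Jun 16, 1994 → Jun 16, 1995: 365 days.
Jun 16, 1995 → Jun 16, 1996: 366 days (Feb 29, 1996 is in that span).
Jun 16, 1996 → Jun 16, 1997: 365 days.
Jun 16, 1997 → Jun 16, 1998: 365 days.
Jun 16, 1998 → Jun 16, 1999: 365 days.
Jun 16, 1999 → Jun 16, 2000: 366 days (Feb 29, 2000 is in that span).
Jun 16, 2000 → Jun 16, 2001: 365 days.
Jun 16, 2001 → Jun 16, 2002: 365 days.
Jun 16, 2002 → Jun 16, 2003: 365 days.
Jun 16, 2003 → Jun 16, 2004: 366 days (Feb 29, 2004 is in that span).
Jun 16, 2004 → Jun 16, 2005: 365 days.
Jun 16, 2005 → Jun 16, 2006: 365 days.
Jun 16, 2006 → Jun 16, 2007: 365 days.
Jun 16, 2007 → Jul 16, 2007: 30 days (June has 30).
Jul 16, 2007 → Jul 29, 2007: 13 days.
Total: 5887 days.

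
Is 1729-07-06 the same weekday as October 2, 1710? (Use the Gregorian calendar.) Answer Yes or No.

From Oct 2, 1710 to Jul 6, 1729 is 6852 days.
6852 mod 7 = 6, so they are different weekdays.
(Oct 2, 1710 is a Thursday; Jul 6, 1729 is a Wednesday.)

No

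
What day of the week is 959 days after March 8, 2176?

Friday

First find the weekday of Mar 8, 2176. Doomsday rule: the anchor day for the 2100s is Sunday. For year 76: 76÷12 = 6 r 4, and 4÷4 = 1, so 6+4+1 = 11.
Sunday + 11 ≡ Thursday — that's 2176's doomsday.
In March the doomsday date is Mar 14.
Mar 8 is 6 days before Mar 14; 6 mod 7 = 6, so Thursday − 6 = Friday.
959 mod 7 = 0, so 959 days after a Friday is Friday + 0 = Friday.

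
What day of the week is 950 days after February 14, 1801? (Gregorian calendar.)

First find the weekday of Feb 14, 1801. Doomsday rule: the anchor day for the 1800s is Friday. For year 01: 1÷12 = 0 r 1, and 1÷4 = 0, so 0+1+0 = 1.
Friday + 1 ≡ Saturday — that's 1801's doomsday.
In February the doomsday date is Feb 28 (1801 is not a leap year).
Feb 14 is 14 days before Feb 28; 14 mod 7 = 0, so Saturday − 0 = Saturday.
950 mod 7 = 5, so 950 days after a Saturday is Saturday + 5 = Thursday.

Thursday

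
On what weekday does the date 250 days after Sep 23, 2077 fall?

First find the weekday of Sep 23, 2077. Doomsday rule: the anchor day for the 2000s is Tuesday. For year 77: 77÷12 = 6 r 5, and 5÷4 = 1, so 6+5+1 = 12.
Tuesday + 12 ≡ Sunday — that's 2077's doomsday.
In September the doomsday date is Sep 5.
Sep 23 is 18 days after Sep 5; 18 mod 7 = 4, so Sunday + 4 = Thursday.
250 mod 7 = 5, so 250 days after a Thursday is Thursday + 5 = Tuesday.

Tuesday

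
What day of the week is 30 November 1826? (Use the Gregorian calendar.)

Thursday

January 1, 1826 is a Sunday.
Jan 1, 1826 → Feb 1, 1826: 31 days (January has 31).
Feb 1, 1826 → Mar 1, 1826: 28 days (February has 28).
Mar 1, 1826 → Apr 1, 1826: 31 days (March has 31).
Apr 1, 1826 → May 1, 1826: 30 days (April has 30).
May 1, 1826 → Jun 1, 1826: 31 days (May has 31).
Jun 1, 1826 → Jul 1, 1826: 30 days (June has 30).
Jul 1, 1826 → Aug 1, 1826: 31 days (July has 31).
Aug 1, 1826 → Sep 1, 1826: 31 days (August has 31).
Sep 1, 1826 → Oct 1, 1826: 30 days (September has 30).
Oct 1, 1826 → Nov 1, 1826: 31 days (October has 31).
Nov 1, 1826 → Nov 30, 1826: 29 days.
Total: 333 days.
333 mod 7 = 4, so Sunday + 4 = Thursday.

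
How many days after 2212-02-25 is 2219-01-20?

Feb 25, 2212 → Feb 25, 2213: 366 days (Feb 29, 2212 is in that span).
Feb 25, 2213 → Feb 25, 2214: 365 days.
Feb 25, 2214 → Feb 25, 2215: 365 days.
Feb 25, 2215 → Feb 25, 2216: 365 days.
Feb 25, 2216 → Feb 25, 2217: 366 days (Feb 29, 2216 is in that span).
Feb 25, 2217 → Feb 25, 2218: 365 days.
Feb 25, 2218 → Mar 25, 2218: 28 days (February has 28).
Mar 25, 2218 → Apr 25, 2218: 31 days (March has 31).
Apr 25, 2218 → May 25, 2218: 30 days (April has 30).
May 25, 2218 → Jun 25, 2218: 31 days (May has 31).
Jun 25, 2218 → Jul 25, 2218: 30 days (June has 30).
Jul 25, 2218 → Aug 25, 2218: 31 days (July has 31).
Aug 25, 2218 → Sep 25, 2218: 31 days (August has 31).
Sep 25, 2218 → Oct 25, 2218: 30 days (September has 30).
Oct 25, 2218 → Nov 25, 2218: 31 days (October has 31).
Nov 25, 2218 → Dec 25, 2218: 30 days (November has 30).
Dec 25, 2218 → Jan 20, 2219: 26 days.
Total: 2521 days.

2521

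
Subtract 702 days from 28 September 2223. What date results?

October 26, 2221

−365 (one year) → Sep 28, 2222 (337 left).
−28 → Aug 31, 2222 (end of Aug, 31 days; 309 left).
−31 → Jul 31, 2222 (end of Jul, 31 days; 278 left).
−31 → Jun 30, 2222 (end of Jun, 30 days; 247 left).
−30 → May 31, 2222 (end of May, 31 days; 217 left).
−31 → Apr 30, 2222 (end of Apr, 30 days; 186 left).
−30 → Mar 31, 2222 (end of Mar, 31 days; 156 left).
−31 → Feb 28, 2222 (end of Feb, 28 days; 125 left).
−28 → Jan 31, 2222 (end of Jan, 31 days; 97 left).
−31 → Dec 31, 2221 (end of Dec, 31 days; 66 left).
−31 → Nov 30, 2221 (end of Nov, 30 days; 35 left).
−30 → Oct 31, 2221 (end of Oct, 31 days; 5 left).
−5 → Oct 26, 2221.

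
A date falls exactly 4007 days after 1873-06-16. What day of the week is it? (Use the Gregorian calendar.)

Thursday

Jun 16, 1873 is a Monday.
4007 mod 7 = 3, so 4007 days after a Monday is Monday + 3 = Thursday.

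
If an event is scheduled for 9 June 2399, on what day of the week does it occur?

Wednesday

Doomsday rule: the anchor day for the 2300s is Wednesday. For year 99: 99÷12 = 8 r 3, and 3÷4 = 0, so 8+3+0 = 11.
Wednesday + 11 ≡ Sunday — that's 2399's doomsday.
In June the doomsday date is Jun 6.
Jun 9 is 3 days after Jun 6; 3 mod 7 = 3, so Sunday + 3 = Wednesday.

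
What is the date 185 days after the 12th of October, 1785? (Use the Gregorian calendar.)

April 15, 1786

Oct has 31 days: +20 → Nov 1, 1785 (165 left).
Nov has 30 days: +30 → Dec 1, 1785 (135 left).
Dec has 31 days: +31 → Jan 1, 1786 (104 left).
Jan has 31 days: +31 → Feb 1, 1786 (73 left).
Feb has 28 days: +28 → Mar 1, 1786 (45 left).
Mar has 31 days: +31 → Apr 1, 1786 (14 left).
+14 → Apr 15, 1786.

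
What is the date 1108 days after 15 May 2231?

May 27, 2234

+366 (one year; includes Feb 29, 2232) → May 15, 2232 (742 left).
+365 (one year) → May 15, 2233 (377 left).
May has 31 days: +17 → Jun 1, 2233 (360 left).
Jun has 30 days: +30 → Jul 1, 2233 (330 left).
Jul has 31 days: +31 → Aug 1, 2233 (299 left).
Aug has 31 days: +31 → Sep 1, 2233 (268 left).
Sep has 30 days: +30 → Oct 1, 2233 (238 left).
Oct has 31 days: +31 → Nov 1, 2233 (207 left).
Nov has 30 days: +30 → Dec 1, 2233 (177 left).
Dec has 31 days: +31 → Jan 1, 2234 (146 left).
Jan has 31 days: +31 → Feb 1, 2234 (115 left).
Feb has 28 days: +28 → Mar 1, 2234 (87 left).
Mar has 31 days: +31 → Apr 1, 2234 (56 left).
Apr has 30 days: +30 → May 1, 2234 (26 left).
+26 → May 27, 2234.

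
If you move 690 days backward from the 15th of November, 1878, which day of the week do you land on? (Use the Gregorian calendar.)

First find the weekday of Nov 15, 1878. Doomsday rule: the anchor day for the 1800s is Friday. For year 78: 78÷12 = 6 r 6, and 6÷4 = 1, so 6+6+1 = 13.
Friday + 13 ≡ Thursday — that's 1878's doomsday.
In November the doomsday date is Nov 7.
Nov 15 is 8 days after Nov 7; 8 mod 7 = 1, so Thursday + 1 = Friday.
690 mod 7 = 4, so 690 days before a Friday is Friday − 4 = Monday.

Monday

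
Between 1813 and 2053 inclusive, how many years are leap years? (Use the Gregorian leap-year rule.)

59

Multiples of 4 in [1813,2053]: 60.
Of those, multiples of 100: 2 (not leap unless ÷400).
Multiples of 400: 1.
Leap years = 60 − 2 + 1 = 59.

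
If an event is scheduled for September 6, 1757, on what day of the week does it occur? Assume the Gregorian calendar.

Doomsday rule: the anchor day for the 1700s is Sunday. For year 57: 57÷12 = 4 r 9, and 9÷4 = 2, so 4+9+2 = 15.
Sunday + 15 ≡ Monday — that's 1757's doomsday.
In September the doomsday date is Sep 5.
Sep 6 is 1 day after Sep 5; 1 mod 7 = 1, so Monday + 1 = Tuesday.

Tuesday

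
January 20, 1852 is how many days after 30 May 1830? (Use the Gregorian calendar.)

May 30, 1830 → May 30, 1831: 365 days.
May 30, 1831 → May 30, 1832: 366 days (Feb 29, 1832 is in that span).
May 30, 1832 → May 30, 1833: 365 days.
May 30, 1833 → May 30, 1834: 365 days.
May 30, 1834 → May 30, 1835: 365 days.
May 30, 1835 → May 30, 1836: 366 days (Feb 29, 1836 is in that span).
May 30, 1836 → May 30, 1837: 365 days.
May 30, 1837 → May 30, 1838: 365 days.
May 30, 1838 → May 30, 1839: 365 days.
May 30, 1839 → May 30, 1840: 366 days (Feb 29, 1840 is in that span).
May 30, 1840 → May 30, 1841: 365 days.
May 30, 1841 → May 30, 1842: 365 days.
May 30, 1842 → May 30, 1843: 365 days.
May 30, 1843 → May 30, 1844: 366 days (Feb 29, 1844 is in that span).
May 30, 1844 → May 30, 1845: 365 days.
May 30, 1845 → May 30, 1846: 365 days.
May 30, 1846 → May 30, 1847: 365 days.
May 30, 1847 → May 30, 1848: 366 days (Feb 29, 1848 is in that span).
May 30, 1848 → May 30, 1849: 365 days.
May 30, 1849 → May 30, 1850: 365 days.
May 30, 1850 → May 30, 1851: 365 days.
May 30, 1851 → Jun 30, 1851: 31 days (May has 31).
Jun 30, 1851 → Jul 30, 1851: 30 days (June has 30).
Jul 30, 1851 → Aug 30, 1851: 31 days (July has 31).
Aug 30, 1851 → Sep 30, 1851: 31 days (August has 31).
Sep 30, 1851 → Oct 30, 1851: 30 days (September has 30).
Oct 30, 1851 → Nov 30, 1851: 31 days (October has 31).
Nov 30, 1851 → Dec 30, 1851: 30 days (November has 30).
Dec 30, 1851 → Jan 20, 1852: 21 days.
Total: 7905 days.

7905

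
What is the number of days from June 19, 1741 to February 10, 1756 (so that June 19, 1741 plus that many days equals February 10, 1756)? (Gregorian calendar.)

Jun 19, 1741 → Jun 19, 1742: 365 days.
Jun 19, 1742 → Jun 19, 1743: 365 days.
Jun 19, 1743 → Jun 19, 1744: 366 days (Feb 29, 1744 is in that span).
Jun 19, 1744 → Jun 19, 1745: 365 days.
Jun 19, 1745 → Jun 19, 1746: 365 days.
Jun 19, 1746 → Jun 19, 1747: 365 days.
Jun 19, 1747 → Jun 19, 1748: 366 days (Feb 29, 1748 is in that span).
Jun 19, 1748 → Jun 19, 1749: 365 days.
Jun 19, 1749 → Jun 19, 1750: 365 days.
Jun 19, 1750 → Jun 19, 1751: 365 days.
Jun 19, 1751 → Jun 19, 1752: 366 days (Feb 29, 1752 is in that span).
Jun 19, 1752 → Jun 19, 1753: 365 days.
Jun 19, 1753 → Jun 19, 1754: 365 days.
Jun 19, 1754 → Jun 19, 1755: 365 days.
Jun 19, 1755 → Jul 19, 1755: 30 days (June has 30).
Jul 19, 1755 → Aug 19, 1755: 31 days (July has 31).
Aug 19, 1755 → Sep 19, 1755: 31 days (August has 31).
Sep 19, 1755 → Oct 19, 1755: 30 days (September has 30).
Oct 19, 1755 → Nov 19, 1755: 31 days (October has 31).
Nov 19, 1755 → Dec 19, 1755: 30 days (November has 30).
Dec 19, 1755 → Jan 19, 1756: 31 days (December has 31).
Jan 19, 1756 → Feb 10, 1756: 22 days.
Total: 5349 days.

5349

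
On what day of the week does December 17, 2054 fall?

Thursday

January 1, 2054 is a Thursday.
Jan 1, 2054 → Feb 1, 2054: 31 days (January has 31).
Feb 1, 2054 → Mar 1, 2054: 28 days (February has 28).
Mar 1, 2054 → Apr 1, 2054: 31 days (March has 31).
Apr 1, 2054 → May 1, 2054: 30 days (April has 30).
May 1, 2054 → Jun 1, 2054: 31 days (May has 31).
Jun 1, 2054 → Jul 1, 2054: 30 days (June has 30).
Jul 1, 2054 → Aug 1, 2054: 31 days (July has 31).
Aug 1, 2054 → Sep 1, 2054: 31 days (August has 31).
Sep 1, 2054 → Oct 1, 2054: 30 days (September has 30).
Oct 1, 2054 → Nov 1, 2054: 31 days (October has 31).
Nov 1, 2054 → Dec 1, 2054: 30 days (November has 30).
Dec 1, 2054 → Dec 17, 2054: 16 days.
Total: 350 days.
350 mod 7 = 0, so Thursday + 0 = Thursday.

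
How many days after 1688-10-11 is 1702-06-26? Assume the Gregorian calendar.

Oct 11, 1688 → Oct 11, 1689: 365 days.
Oct 11, 1689 → Oct 11, 1690: 365 days.
Oct 11, 1690 → Oct 11, 1691: 365 days.
Oct 11, 1691 → Oct 11, 1692: 366 days (Feb 29, 1692 is in that span).
Oct 11, 1692 → Oct 11, 1693: 365 days.
Oct 11, 1693 → Oct 11, 1694: 365 days.
Oct 11, 1694 → Oct 11, 1695: 365 days.
Oct 11, 1695 → Oct 11, 1696: 366 days (Feb 29, 1696 is in that span).
Oct 11, 1696 → Oct 11, 1697: 365 days.
Oct 11, 1697 → Oct 11, 1698: 365 days.
Oct 11, 1698 → Oct 11, 1699: 365 days.
Oct 11, 1699 → Oct 11, 1700: 365 days.
Oct 11, 1700 → Oct 11, 1701: 365 days.
Oct 11, 1701 → Nov 11, 1701: 31 days (October has 31).
Nov 11, 1701 → Dec 11, 1701: 30 days (November has 30).
Dec 11, 1701 → Jan 11, 1702: 31 days (December has 31).
Jan 11, 1702 → Feb 11, 1702: 31 days (January has 31).
Feb 11, 1702 → Mar 11, 1702: 28 days (February has 28).
Mar 11, 1702 → Apr 11, 1702: 31 days (March has 31).
Apr 11, 1702 → May 11, 1702: 30 days (April has 30).
May 11, 1702 → Jun 11, 1702: 31 days (May has 31).
Jun 11, 1702 → Jun 26, 1702: 15 days.
Total: 5005 days.

5005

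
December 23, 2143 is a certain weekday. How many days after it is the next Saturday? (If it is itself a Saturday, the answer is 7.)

5

Dec 23, 2143 is a Monday.
From Monday to the next Saturday is 5 days.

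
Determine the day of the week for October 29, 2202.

Friday

Doomsday rule: the anchor day for the 2200s is Friday. For year 02: 2÷12 = 0 r 2, and 2÷4 = 0, so 0+2+0 = 2.
Friday + 2 ≡ Sunday — that's 2202's doomsday.
In October the doomsday date is Oct 10.
Oct 29 is 19 days after Oct 10; 19 mod 7 = 5, so Sunday + 5 = Friday.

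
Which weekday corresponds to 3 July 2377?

Sunday

Doomsday rule: the anchor day for the 2300s is Wednesday. For year 77: 77÷12 = 6 r 5, and 5÷4 = 1, so 6+5+1 = 12.
Wednesday + 12 ≡ Monday — that's 2377's doomsday.
In July the doomsday date is Jul 11.
Jul 3 is 8 days before Jul 11; 8 mod 7 = 1, so Monday − 1 = Sunday.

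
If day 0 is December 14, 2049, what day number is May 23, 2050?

Dec 14, 2049 → Jan 14, 2050: 31 days (December has 31).
Jan 14, 2050 → Feb 14, 2050: 31 days (January has 31).
Feb 14, 2050 → Mar 14, 2050: 28 days (February has 28).
Mar 14, 2050 → Apr 14, 2050: 31 days (March has 31).
Apr 14, 2050 → May 14, 2050: 30 days (April has 30).
May 14, 2050 → May 23, 2050: 9 days.
Total: 160 days.

160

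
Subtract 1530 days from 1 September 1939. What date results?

−365 (one year) → Sep 1, 1938 (1165 left).
−365 (one year) → Sep 1, 1937 (800 left).
−365 (one year) → Sep 1, 1936 (435 left).
−366 (one year; includes Feb 29, 1936) → Sep 1, 1935 (69 left).
−1 → Aug 31, 1935 (end of Aug, 31 days; 68 left).
−31 → Jul 31, 1935 (end of Jul, 31 days; 37 left).
−31 → Jun 30, 1935 (end of Jun, 30 days; 6 left).
−6 → Jun 24, 1935.

June 24, 1935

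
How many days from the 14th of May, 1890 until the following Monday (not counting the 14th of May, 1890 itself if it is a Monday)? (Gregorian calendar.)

May 14, 1890 is a Wednesday.
From Wednesday to the next Monday is 5 days.

5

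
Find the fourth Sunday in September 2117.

September 26, 2117

September 1, 2117 is a Wednesday.
The first Sunday is therefore September 5 (4 days later).
The fourth Sunday is 5 + 3×7 = September 26.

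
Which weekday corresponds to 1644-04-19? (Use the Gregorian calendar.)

Tuesday

Doomsday rule: the anchor day for the 1600s is Tuesday. For year 44: 44÷12 = 3 r 8, and 8÷4 = 2, so 3+8+2 = 13.
Tuesday + 13 ≡ Monday — that's 1644's doomsday.
In April the doomsday date is Apr 4.
Apr 19 is 15 days after Apr 4; 15 mod 7 = 1, so Monday + 1 = Tuesday.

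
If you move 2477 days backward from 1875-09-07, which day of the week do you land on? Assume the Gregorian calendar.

Wednesday

First find the weekday of Sep 7, 1875. Doomsday rule: the anchor day for the 1800s is Friday. For year 75: 75÷12 = 6 r 3, and 3÷4 = 0, so 6+3+0 = 9.
Friday + 9 ≡ Sunday — that's 1875's doomsday.
In September the doomsday date is Sep 5.
Sep 7 is 2 days after Sep 5; 2 mod 7 = 2, so Sunday + 2 = Tuesday.
2477 mod 7 = 6, so 2477 days before a Tuesday is Tuesday − 6 = Wednesday.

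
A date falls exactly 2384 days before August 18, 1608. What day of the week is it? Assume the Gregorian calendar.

First find the weekday of Aug 18, 1608. Doomsday rule: the anchor day for the 1600s is Tuesday. For year 08: 8÷12 = 0 r 8, and 8÷4 = 2, so 0+8+2 = 10.
Tuesday + 10 ≡ Friday — that's 1608's doomsday.
In August the doomsday date is Aug 8.
Aug 18 is 10 days after Aug 8; 10 mod 7 = 3, so Friday + 3 = Monday.
2384 mod 7 = 4, so 2384 days before a Monday is Monday − 4 = Thursday.

Thursday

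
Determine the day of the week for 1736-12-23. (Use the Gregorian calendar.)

Sunday

Doomsday rule: the anchor day for the 1700s is Sunday. For year 36: 36÷12 = 3 r 0, and 0÷4 = 0, so 3+0+0 = 3.
Sunday + 3 ≡ Wednesday — that's 1736's doomsday.
In December the doomsday date is Dec 12.
Dec 23 is 11 days after Dec 12; 11 mod 7 = 4, so Wednesday + 4 = Sunday.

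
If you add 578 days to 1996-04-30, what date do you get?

+365 (one year) → Apr 30, 1997 (213 left).
Apr has 30 days: +1 → May 1, 1997 (212 left).
May has 31 days: +31 → Jun 1, 1997 (181 left).
Jun has 30 days: +30 → Jul 1, 1997 (151 left).
Jul has 31 days: +31 → Aug 1, 1997 (120 left).
Aug has 31 days: +31 → Sep 1, 1997 (89 left).
Sep has 30 days: +30 → Oct 1, 1997 (59 left).
Oct has 31 days: +31 → Nov 1, 1997 (28 left).
+28 → Nov 29, 1997.

November 29, 1997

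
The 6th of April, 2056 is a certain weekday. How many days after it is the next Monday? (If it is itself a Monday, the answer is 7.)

4

Apr 6, 2056 is a Thursday.
From Thursday to the next Monday is 4 days.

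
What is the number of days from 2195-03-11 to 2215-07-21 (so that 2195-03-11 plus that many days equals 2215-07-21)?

7436

Mar 11, 2195 → Mar 11, 2196: 366 days (Feb 29, 2196 is in that span).
Mar 11, 2196 → Mar 11, 2197: 365 days.
Mar 11, 2197 → Mar 11, 2198: 365 days.
Mar 11, 2198 → Mar 11, 2199: 365 days.
Mar 11, 2199 → Mar 11, 2200: 365 days.
Mar 11, 2200 → Mar 11, 2201: 365 days.
Mar 11, 2201 → Mar 11, 2202: 365 days.
Mar 11, 2202 → Mar 11, 2203: 365 days.
Mar 11, 2203 → Mar 11, 2204: 366 days (Feb 29, 2204 is in that span).
Mar 11, 2204 → Mar 11, 2205: 365 days.
Mar 11, 2205 → Mar 11, 2206: 365 days.
Mar 11, 2206 → Mar 11, 2207: 365 days.
Mar 11, 2207 → Mar 11, 2208: 366 days (Feb 29, 2208 is in that span).
Mar 11, 2208 → Mar 11, 2209: 365 days.
Mar 11, 2209 → Mar 11, 2210: 365 days.
Mar 11, 2210 → Mar 11, 2211: 365 days.
Mar 11, 2211 → Mar 11, 2212: 366 days (Feb 29, 2212 is in that span).
Mar 11, 2212 → Mar 11, 2213: 365 days.
Mar 11, 2213 → Mar 11, 2214: 365 days.
Mar 11, 2214 → Mar 11, 2215: 365 days.
Mar 11, 2215 → Apr 11, 2215: 31 days (March has 31).
Apr 11, 2215 → May 11, 2215: 30 days (April has 30).
May 11, 2215 → Jun 11, 2215: 31 days (May has 31).
Jun 11, 2215 → Jul 11, 2215: 30 days (June has 30).
Jul 11, 2215 → Jul 21, 2215: 10 days.
Total: 7436 days.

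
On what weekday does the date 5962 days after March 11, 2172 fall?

First find the weekday of Mar 11, 2172. Doomsday rule: the anchor day for the 2100s is Sunday. For year 72: 72÷12 = 6 r 0, and 0÷4 = 0, so 6+0+0 = 6.
Sunday + 6 ≡ Saturday — that's 2172's doomsday.
In March the doomsday date is Mar 14.
Mar 11 is 3 days before Mar 14; 3 mod 7 = 3, so Saturday − 3 = Wednesday.
5962 mod 7 = 5, so 5962 days after a Wednesday is Wednesday + 5 = Monday.

Monday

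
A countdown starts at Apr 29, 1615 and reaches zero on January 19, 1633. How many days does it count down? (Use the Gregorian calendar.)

6475

Apr 29, 1615 → Apr 29, 1616: 366 days (Feb 29, 1616 is in that span).
Apr 29, 1616 → Apr 29, 1617: 365 days.
Apr 29, 1617 → Apr 29, 1618: 365 days.
Apr 29, 1618 → Apr 29, 1619: 365 days.
Apr 29, 1619 → Apr 29, 1620: 366 days (Feb 29, 1620 is in that span).
Apr 29, 1620 → Apr 29, 1621: 365 days.
Apr 29, 1621 → Apr 29, 1622: 365 days.
Apr 29, 1622 → Apr 29, 1623: 365 days.
Apr 29, 1623 → Apr 29, 1624: 366 days (Feb 29, 1624 is in that span).
Apr 29, 1624 → Apr 29, 1625: 365 days.
Apr 29, 1625 → Apr 29, 1626: 365 days.
Apr 29, 1626 → Apr 29, 1627: 365 days.
Apr 29, 1627 → Apr 29, 1628: 366 days (Feb 29, 1628 is in that span).
Apr 29, 1628 → Apr 29, 1629: 365 days.
Apr 29, 1629 → Apr 29, 1630: 365 days.
Apr 29, 1630 → Apr 29, 1631: 365 days.
Apr 29, 1631 → Apr 29, 1632: 366 days (Feb 29, 1632 is in that span).
Apr 29, 1632 → May 29, 1632: 30 days (April has 30).
May 29, 1632 → Jun 29, 1632: 31 days (May has 31).
Jun 29, 1632 → Jul 29, 1632: 30 days (June has 30).
Jul 29, 1632 → Aug 29, 1632: 31 days (July has 31).
Aug 29, 1632 → Sep 29, 1632: 31 days (August has 31).
Sep 29, 1632 → Oct 29, 1632: 30 days (September has 30).
Oct 29, 1632 → Nov 29, 1632: 31 days (October has 31).
Nov 29, 1632 → Dec 29, 1632: 30 days (November has 30).
Dec 29, 1632 → Jan 19, 1633: 21 days.
Total: 6475 days.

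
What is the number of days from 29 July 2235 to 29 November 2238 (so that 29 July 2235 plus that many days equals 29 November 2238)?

Jul 29, 2235 → Jul 29, 2236: 366 days (Feb 29, 2236 is in that span).
Jul 29, 2236 → Jul 29, 2237: 365 days.
Jul 29, 2237 → Jul 29, 2238: 365 days.
Jul 29, 2238 → Aug 29, 2238: 31 days (July has 31).
Aug 29, 2238 → Sep 29, 2238: 31 days (August has 31).
Sep 29, 2238 → Oct 29, 2238: 30 days (September has 30).
Oct 29, 2238 → Nov 29, 2238: 31 days.
Total: 1219 days.

1219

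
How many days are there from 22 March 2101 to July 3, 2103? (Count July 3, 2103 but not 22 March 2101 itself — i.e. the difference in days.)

833

Mar 22, 2101 → Mar 22, 2102: 365 days.
Mar 22, 2102 → Mar 22, 2103: 365 days.
Mar 22, 2103 → Apr 22, 2103: 31 days (March has 31).
Apr 22, 2103 → May 22, 2103: 30 days (April has 30).
May 22, 2103 → Jun 22, 2103: 31 days (May has 31).
Jun 22, 2103 → Jul 3, 2103: 11 days.
Total: 833 days.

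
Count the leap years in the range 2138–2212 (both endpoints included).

18

Multiples of 4 in [2138,2212]: 19.
Of those, multiples of 100: 1 (not leap unless ÷400).
Multiples of 400: 0.
Leap years = 19 − 1 + 0 = 18.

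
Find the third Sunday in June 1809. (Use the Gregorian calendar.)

June 18, 1809

June 1, 1809 is a Thursday.
The first Sunday is therefore June 4 (3 days later).
The third Sunday is 4 + 2×7 = June 18.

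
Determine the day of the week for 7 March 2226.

Tuesday

Doomsday rule: the anchor day for the 2200s is Friday. For year 26: 26÷12 = 2 r 2, and 2÷4 = 0, so 2+2+0 = 4.
Friday + 4 ≡ Tuesday — that's 2226's doomsday.
In March the doomsday date is Mar 14.
Mar 7 is 7 days before Mar 14; 7 mod 7 = 0, so Tuesday − 0 = Tuesday.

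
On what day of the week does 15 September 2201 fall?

Tuesday

Doomsday rule: the anchor day for the 2200s is Friday. For year 01: 1÷12 = 0 r 1, and 1÷4 = 0, so 0+1+0 = 1.
Friday + 1 ≡ Saturday — that's 2201's doomsday.
In September the doomsday date is Sep 5.
Sep 15 is 10 days after Sep 5; 10 mod 7 = 3, so Saturday + 3 = Tuesday.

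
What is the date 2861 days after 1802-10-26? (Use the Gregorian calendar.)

August 26, 1810

+365 (one year) → Oct 26, 1803 (2496 left).
+366 (one year; includes Feb 29, 1804) → Oct 26, 1804 (2130 left).
+365 (one year) → Oct 26, 1805 (1765 left).
+365 (one year) → Oct 26, 1806 (1400 left).
+365 (one year) → Oct 26, 1807 (1035 left).
+366 (one year; includes Feb 29, 1808) → Oct 26, 1808 (669 left).
+365 (one year) → Oct 26, 1809 (304 left).
Oct has 31 days: +6 → Nov 1, 1809 (298 left).
Nov has 30 days: +30 → Dec 1, 1809 (268 left).
Dec has 31 days: +31 → Jan 1, 1810 (237 left).
Jan has 31 days: +31 → Feb 1, 1810 (206 left).
Feb has 28 days: +28 → Mar 1, 1810 (178 left).
Mar has 31 days: +31 → Apr 1, 1810 (147 left).
Apr has 30 days: +30 → May 1, 1810 (117 left).
May has 31 days: +31 → Jun 1, 1810 (86 left).
Jun has 30 days: +30 → Jul 1, 1810 (56 left).
Jul has 31 days: +31 → Aug 1, 1810 (25 left).
+25 → Aug 26, 1810.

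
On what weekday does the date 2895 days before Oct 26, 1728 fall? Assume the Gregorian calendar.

First find the weekday of Oct 26, 1728. Doomsday rule: the anchor day for the 1700s is Sunday. For year 28: 28÷12 = 2 r 4, and 4÷4 = 1, so 2+4+1 = 7.
Sunday + 7 ≡ Sunday — that's 1728's doomsday.
In October the doomsday date is Oct 10.
Oct 26 is 16 days after Oct 10; 16 mod 7 = 2, so Sunday + 2 = Tuesday.
2895 mod 7 = 4, so 2895 days before a Tuesday is Tuesday − 4 = Friday.

Friday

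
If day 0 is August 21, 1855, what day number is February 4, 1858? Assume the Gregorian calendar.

Aug 21, 1855 → Aug 21, 1856: 366 days (Feb 29, 1856 is in that span).
Aug 21, 1856 → Aug 21, 1857: 365 days.
Aug 21, 1857 → Sep 21, 1857: 31 days (August has 31).
Sep 21, 1857 → Oct 21, 1857: 30 days (September has 30).
Oct 21, 1857 → Nov 21, 1857: 31 days (October has 31).
Nov 21, 1857 → Dec 21, 1857: 30 days (November has 30).
Dec 21, 1857 → Jan 21, 1858: 31 days (December has 31).
Jan 21, 1858 → Feb 4, 1858: 14 days.
Total: 898 days.

898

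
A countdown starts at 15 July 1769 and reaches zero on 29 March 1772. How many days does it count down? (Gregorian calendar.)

Jul 15, 1769 → Jul 15, 1770: 365 days.
Jul 15, 1770 → Jul 15, 1771: 365 days.
Jul 15, 1771 → Aug 15, 1771: 31 days (July has 31).
Aug 15, 1771 → Sep 15, 1771: 31 days (August has 31).
Sep 15, 1771 → Oct 15, 1771: 30 days (September has 30).
Oct 15, 1771 → Nov 15, 1771: 31 days (October has 31).
Nov 15, 1771 → Dec 15, 1771: 30 days (November has 30).
Dec 15, 1771 → Jan 15, 1772: 31 days (December has 31).
Jan 15, 1772 → Feb 15, 1772: 31 days (January has 31).
Feb 15, 1772 → Mar 15, 1772: 29 days (February has 29).
Mar 15, 1772 → Mar 29, 1772: 14 days.
Total: 988 days.

988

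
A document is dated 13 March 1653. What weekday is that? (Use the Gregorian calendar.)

Doomsday rule: the anchor day for the 1600s is Tuesday. For year 53: 53÷12 = 4 r 5, and 5÷4 = 1, so 4+5+1 = 10.
Tuesday + 10 ≡ Friday — that's 1653's doomsday.
In March the doomsday date is Mar 14.
Mar 13 is 1 day before Mar 14; 1 mod 7 = 1, so Friday − 1 = Thursday.

Thursday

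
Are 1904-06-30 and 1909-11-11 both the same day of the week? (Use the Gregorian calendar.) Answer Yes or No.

From Jun 30, 1904 to Nov 11, 1909 is 1960 days.
1960 mod 7 = 0, so they are the same weekday.
(Jun 30, 1904 is a Thursday; Nov 11, 1909 is a Thursday.)

Yes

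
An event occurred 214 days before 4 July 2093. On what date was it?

December 2, 2092

−4 → Jun 30, 2093 (end of Jun, 30 days; 210 left).
−30 → May 31, 2093 (end of May, 31 days; 180 left).
−31 → Apr 30, 2093 (end of Apr, 30 days; 149 left).
−30 → Mar 31, 2093 (end of Mar, 31 days; 119 left).
−31 → Feb 28, 2093 (end of Feb, 28 days; 88 left).
−28 → Jan 31, 2093 (end of Jan, 31 days; 60 left).
−31 → Dec 31, 2092 (end of Dec, 31 days; 29 left).
−29 → Dec 2, 2092.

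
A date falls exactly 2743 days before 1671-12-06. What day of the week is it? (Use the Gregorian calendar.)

First find the weekday of Dec 6, 1671. Doomsday rule: the anchor day for the 1600s is Tuesday. For year 71: 71÷12 = 5 r 11, and 11÷4 = 2, so 5+11+2 = 18.
Tuesday + 18 ≡ Saturday — that's 1671's doomsday.
In December the doomsday date is Dec 12.
Dec 6 is 6 days before Dec 12; 6 mod 7 = 6, so Saturday − 6 = Sunday.
2743 mod 7 = 6, so 2743 days before a Sunday is Sunday − 6 = Monday.

Monday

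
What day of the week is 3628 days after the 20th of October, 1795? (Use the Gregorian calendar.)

First find the weekday of Oct 20, 1795. Doomsday rule: the anchor day for the 1700s is Sunday. For year 95: 95÷12 = 7 r 11, and 11÷4 = 2, so 7+11+2 = 20.
Sunday + 20 ≡ Saturday — that's 1795's doomsday.
In October the doomsday date is Oct 10.
Oct 20 is 10 days after Oct 10; 10 mod 7 = 3, so Saturday + 3 = Tuesday.
3628 mod 7 = 2, so 3628 days after a Tuesday is Tuesday + 2 = Thursday.

Thursday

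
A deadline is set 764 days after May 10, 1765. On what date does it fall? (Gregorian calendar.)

June 13, 1767

+365 (one year) → May 10, 1766 (399 left).
May has 31 days: +22 → Jun 1, 1766 (377 left).
Jun has 30 days: +30 → Jul 1, 1766 (347 left).
Jul has 31 days: +31 → Aug 1, 1766 (316 left).
Aug has 31 days: +31 → Sep 1, 1766 (285 left).
Sep has 30 days: +30 → Oct 1, 1766 (255 left).
Oct has 31 days: +31 → Nov 1, 1766 (224 left).
Nov has 30 days: +30 → Dec 1, 1766 (194 left).
Dec has 31 days: +31 → Jan 1, 1767 (163 left).
Jan has 31 days: +31 → Feb 1, 1767 (132 left).
Feb has 28 days: +28 → Mar 1, 1767 (104 left).
Mar has 31 days: +31 → Apr 1, 1767 (73 left).
Apr has 30 days: +30 → May 1, 1767 (43 left).
May has 31 days: +31 → Jun 1, 1767 (12 left).
+12 → Jun 13, 1767.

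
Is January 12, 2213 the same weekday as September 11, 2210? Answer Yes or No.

Yes

From Sep 11, 2210 to Jan 12, 2213 is 854 days.
854 mod 7 = 0, so they are the same weekday.
(Sep 11, 2210 is a Tuesday; Jan 12, 2213 is a Tuesday.)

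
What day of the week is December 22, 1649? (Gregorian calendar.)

Doomsday rule: the anchor day for the 1600s is Tuesday. For year 49: 49÷12 = 4 r 1, and 1÷4 = 0, so 4+1+0 = 5.
Tuesday + 5 ≡ Sunday — that's 1649's doomsday.
In December the doomsday date is Dec 12.
Dec 22 is 10 days after Dec 12; 10 mod 7 = 3, so Sunday + 3 = Wednesday.

Wednesday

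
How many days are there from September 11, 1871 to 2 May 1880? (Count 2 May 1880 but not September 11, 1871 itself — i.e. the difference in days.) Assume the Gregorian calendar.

Sep 11, 1871 → Sep 11, 1872: 366 days (Feb 29, 1872 is in that span).
Sep 11, 1872 → Sep 11, 1873: 365 days.
Sep 11, 1873 → Sep 11, 1874: 365 days.
Sep 11, 1874 → Sep 11, 1875: 365 days.
Sep 11, 1875 → Sep 11, 1876: 366 days (Feb 29, 1876 is in that span).
Sep 11, 1876 → Sep 11, 1877: 365 days.
Sep 11, 1877 → Sep 11, 1878: 365 days.
Sep 11, 1878 → Sep 11, 1879: 365 days.
Sep 11, 1879 → Oct 11, 1879: 30 days (September has 30).
Oct 11, 1879 → Nov 11, 1879: 31 days (October has 31).
Nov 11, 1879 → Dec 11, 1879: 30 days (November has 30).
Dec 11, 1879 → Jan 11, 1880: 31 days (December has 31).
Jan 11, 1880 → Feb 11, 1880: 31 days (January has 31).
Feb 11, 1880 → Mar 11, 1880: 29 days (February has 29).
Mar 11, 1880 → Apr 11, 1880: 31 days (March has 31).
Apr 11, 1880 → May 2, 1880: 21 days.
Total: 3156 days.

3156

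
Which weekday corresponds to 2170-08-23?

Doomsday rule: the anchor day for the 2100s is Sunday. For year 70: 70÷12 = 5 r 10, and 10÷4 = 2, so 5+10+2 = 17.
Sunday + 17 ≡ Wednesday — that's 2170's doomsday.
In August the doomsday date is Aug 8.
Aug 23 is 15 days after Aug 8; 15 mod 7 = 1, so Wednesday + 1 = Thursday.

Thursday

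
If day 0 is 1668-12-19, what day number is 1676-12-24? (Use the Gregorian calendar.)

Dec 19, 1668 → Dec 19, 1669: 365 days.
Dec 19, 1669 → Dec 19, 1670: 365 days.
Dec 19, 1670 → Dec 19, 1671: 365 days.
Dec 19, 1671 → Dec 19, 1672: 366 days (Feb 29, 1672 is in that span).
Dec 19, 1672 → Dec 19, 1673: 365 days.
Dec 19, 1673 → Dec 19, 1674: 365 days.
Dec 19, 1674 → Dec 19, 1675: 365 days.
Dec 19, 1675 → Jan 19, 1676: 31 days (December has 31).
Jan 19, 1676 → Feb 19, 1676: 31 days (January has 31).
Feb 19, 1676 → Mar 19, 1676: 29 days (February has 29).
Mar 19, 1676 → Apr 19, 1676: 31 days (March has 31).
Apr 19, 1676 → May 19, 1676: 30 days (April has 30).
May 19, 1676 → Jun 19, 1676: 31 days (May has 31).
Jun 19, 1676 → Jul 19, 1676: 30 days (June has 30).
Jul 19, 1676 → Aug 19, 1676: 31 days (July has 31).
Aug 19, 1676 → Sep 19, 1676: 31 days (August has 31).
Sep 19, 1676 → Oct 19, 1676: 30 days (September has 30).
Oct 19, 1676 → Nov 19, 1676: 31 days (October has 31).
Nov 19, 1676 → Dec 19, 1676: 30 days (November has 30).
Dec 19, 1676 → Dec 24, 1676: 5 days.
Total: 2927 days.

2927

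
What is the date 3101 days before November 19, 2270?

−365 (one year) → Nov 19, 2269 (2736 left).
−365 (one year) → Nov 19, 2268 (2371 left).
−366 (one year; includes Feb 29, 2268) → Nov 19, 2267 (2005 left).
−365 (one year) → Nov 19, 2266 (1640 left).
−365 (one year) → Nov 19, 2265 (1275 left).
−365 (one year) → Nov 19, 2264 (910 left).
−366 (one year; includes Feb 29, 2264) → Nov 19, 2263 (544 left).
−365 (one year) → Nov 19, 2262 (179 left).
−19 → Oct 31, 2262 (end of Oct, 31 days; 160 left).
−31 → Sep 30, 2262 (end of Sep, 30 days; 129 left).
−30 → Aug 31, 2262 (end of Aug, 31 days; 99 left).
−31 → Jul 31, 2262 (end of Jul, 31 days; 68 left).
−31 → Jun 30, 2262 (end of Jun, 30 days; 37 left).
−30 → May 31, 2262 (end of May, 31 days; 7 left).
−7 → May 24, 2262.

May 24, 2262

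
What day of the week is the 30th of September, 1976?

Thursday

January 1, 1976 is a Thursday.
Jan 1, 1976 → Feb 1, 1976: 31 days (January has 31).
Feb 1, 1976 → Mar 1, 1976: 29 days (February has 29).
Mar 1, 1976 → Apr 1, 1976: 31 days (March has 31).
Apr 1, 1976 → May 1, 1976: 30 days (April has 30).
May 1, 1976 → Jun 1, 1976: 31 days (May has 31).
Jun 1, 1976 → Jul 1, 1976: 30 days (June has 30).
Jul 1, 1976 → Aug 1, 1976: 31 days (July has 31).
Aug 1, 1976 → Sep 1, 1976: 31 days (August has 31).
Sep 1, 1976 → Sep 30, 1976: 29 days.
Total: 273 days.
273 mod 7 = 0, so Thursday + 0 = Thursday.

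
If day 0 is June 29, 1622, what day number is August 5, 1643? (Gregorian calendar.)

7707

Jun 29, 1622 → Jun 29, 1623: 365 days.
Jun 29, 1623 → Jun 29, 1624: 366 days (Feb 29, 1624 is in that span).
Jun 29, 1624 → Jun 29, 1625: 365 days.
Jun 29, 1625 → Jun 29, 1626: 365 days.
Jun 29, 1626 → Jun 29, 1627: 365 days.
Jun 29, 1627 → Jun 29, 1628: 366 days (Feb 29, 1628 is in that span).
Jun 29, 1628 → Jun 29, 1629: 365 days.
Jun 29, 1629 → Jun 29, 1630: 365 days.
Jun 29, 1630 → Jun 29, 1631: 365 days.
Jun 29, 1631 → Jun 29, 1632: 366 days (Feb 29, 1632 is in that span).
Jun 29, 1632 → Jun 29, 1633: 365 days.
Jun 29, 1633 → Jun 29, 1634: 365 days.
Jun 29, 1634 → Jun 29, 1635: 365 days.
Jun 29, 1635 → Jun 29, 1636: 366 days (Feb 29, 1636 is in that span).
Jun 29, 1636 → Jun 29, 1637: 365 days.
Jun 29, 1637 → Jun 29, 1638: 365 days.
Jun 29, 1638 → Jun 29, 1639: 365 days.
Jun 29, 1639 → Jun 29, 1640: 366 days (Feb 29, 1640 is in that span).
Jun 29, 1640 → Jun 29, 1641: 365 days.
Jun 29, 1641 → Jun 29, 1642: 365 days.
Jun 29, 1642 → Jun 29, 1643: 365 days.
Jun 29, 1643 → Jul 29, 1643: 30 days (June has 30).
Jul 29, 1643 → Aug 5, 1643: 7 days.
Total: 7707 days.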